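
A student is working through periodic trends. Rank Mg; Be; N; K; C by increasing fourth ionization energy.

K < C < N < Mg < Be

IE_4 is the cost of taking one more electron from the +3 cation: Mg³⁺ is already 1 electron into the core; Be³⁺ is already 1 electron into the core; N³⁺ still has 2 valence electrons; K³⁺ is already 2 electrons into the core; C³⁺ still has 1 valence electron.
Usually core removal costs more than valence removal, but here the competition is close: a tightly held n=2 valence electron can cost more to remove than an n=3 core electron, so the actual values have to decide it.
Valence configurations: N³⁺ [He]2s², C³⁺ [He]2s¹.
Approximate IE_4 values (kJ/mol): Mg 10543, Be 21007, N 7475, K 5877, C 6223.
So the fourth ionization energies run K < C < N < Mg < Be.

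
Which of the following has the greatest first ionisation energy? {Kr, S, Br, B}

Kr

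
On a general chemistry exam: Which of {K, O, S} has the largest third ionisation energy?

After 2 electrons have been removed, what remains? K²⁺ is already 1 electron into the core; O²⁺ still has 4 valence electrons; S²⁺ still has 4 valence electrons.
Usually core removal costs more than valence removal, but here the competition is close: a tightly held n=2 valence electron can cost more to remove than an n=3 core electron, so the actual values have to decide it.
Valence configurations: O²⁺ [He]2s²2p², S²⁺ [Ne]3s²3p².
Tabulated IE_3 (kJ/mol): K 4420, O 5300, S 3357.
Putting it together, IE_3: S < K < O.

O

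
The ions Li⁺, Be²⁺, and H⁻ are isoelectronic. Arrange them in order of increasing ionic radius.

Be²⁺ < Li⁺ < H⁻

All of these have 2 electrons, so size is governed by nuclear charge alone: the more protons, the stronger the pull on the same electron cloud, and the smaller the ion.
Nuclear charges: Be²⁺ (Z=4), Li⁺ (Z=3), H⁻ (Z=1).
Smallest to largest: Be²⁺ < Li⁺ < H⁻.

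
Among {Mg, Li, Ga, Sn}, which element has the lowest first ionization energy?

Li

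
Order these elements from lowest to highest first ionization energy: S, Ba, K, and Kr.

K < Ba < S < Kr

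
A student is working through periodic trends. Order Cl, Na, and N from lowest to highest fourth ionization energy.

Cl < N < Na

The fourth ionization energy removes an electron from the +3 ion. For each element: Cl³⁺ still has 4 valence electrons; Na³⁺ is already 2 electrons into the core; N³⁺ still has 2 valence electrons.
Core electrons are held far more tightly than valence electrons, so Na tops the IE_4 order.
Valence configurations: Cl³⁺ [Ne]3s²3p², N³⁺ [He]2s².
Tabulated IE_4 (kJ/mol): Cl 5159, Na 9543, N 7475.
Overall IE_4 order: Cl < N < Na.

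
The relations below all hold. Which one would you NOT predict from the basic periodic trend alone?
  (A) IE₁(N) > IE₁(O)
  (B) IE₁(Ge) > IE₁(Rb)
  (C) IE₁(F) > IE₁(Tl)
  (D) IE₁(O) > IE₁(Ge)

(A)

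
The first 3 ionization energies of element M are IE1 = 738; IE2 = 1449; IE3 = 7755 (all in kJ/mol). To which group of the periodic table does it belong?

Look for the largest jump between consecutive ionization energies: IE3/IE2 ≈ 5.4, far larger than any earlier ratio.
That jump marks the point where a core electron is being removed. So the atom has 2 valence electrons.
A main-group element with 2 valence electrons is in group 2.

Group 2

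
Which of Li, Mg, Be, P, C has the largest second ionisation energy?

Li

After 1 electron has been removed, what remains? Li⁺ is the bare [He] core; Mg⁺ still has 1 valence electron; Be⁺ still has 1 valence electron; P⁺ still has 4 valence electrons; C⁺ still has 3 valence electrons.
Pulling an electron out of a noble-gas core costs far more than removing a remaining valence electron, so Li sits at the high end of IE_2.
Valence configurations: Mg⁺ [Ne]3s¹, Be⁺ [He]2s¹, P⁺ [Ne]3s²3p², C⁺ [He]2s²2p¹.
The numbers (kJ/mol): Li 7298, Mg 1451, Be 1757, P 1907, C 2353.
Hence IE_2: Mg < Be < P < C < Li.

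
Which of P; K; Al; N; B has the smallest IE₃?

Al

After 2 electrons have been removed, what remains? P²⁺ still has 3 valence electrons; K²⁺ is already 1 electron into the core; Al²⁺ still has 1 valence electron; N²⁺ still has 3 valence electrons; B²⁺ still has 1 valence electron.
Usually core removal costs more than valence removal, but here the competition is close: a tightly held n=2 valence electron can cost more to remove than an n=3 core electron, so the actual values have to decide it.
Valence configurations: P²⁺ [Ne]3s²3p¹, Al²⁺ [Ne]3s¹, N²⁺ [He]2s²2p¹, B²⁺ [He]2s¹.
The numbers (kJ/mol): P 2914, K 4420, Al 2745, N 4578, B 3660.
Hence IE_3: Al < P < B < K < N.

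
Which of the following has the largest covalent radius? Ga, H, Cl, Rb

Rb

Across a period the added protons contract the valence shell; down a group each new principal shell makes the atom larger.
These span different periods and groups, so the two trends combine.
Cl > H: period and group pull opposite ways; the down-group shift dominates (99 vs 32 pm).
Ga > Cl: both effects reinforce here, so Ga is clearly the larger of the two.
Rb > Ga: both effects reinforce here, so Rb is clearly the larger of the two.
For reference (pm): H 32, Cl 99, Ga 124, Rb 210.
The largest covalent radius among these belongs to Rb.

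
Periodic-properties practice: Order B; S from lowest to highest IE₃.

S, B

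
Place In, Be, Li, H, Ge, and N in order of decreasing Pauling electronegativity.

N > H > Ge > In > Be > Li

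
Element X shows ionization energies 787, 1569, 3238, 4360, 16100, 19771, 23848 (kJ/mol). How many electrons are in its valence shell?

4

Look for the largest jump between consecutive ionization energies: IE5/IE4 ≈ 3.7, far larger than any earlier ratio.
That jump marks the point where a core electron is being removed. So the atom has 4 valence electrons.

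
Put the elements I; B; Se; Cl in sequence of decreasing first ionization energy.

Cl > I > Se > B

B is in period 2, group 13; Cl is in period 3, group 17; Se is in period 4, group 16; I is in period 5, group 17.
Across a period the outer electron is held more tightly (higher IE₁); down a group it sits in a higher shell, more shielded, and comes off more easily.
These span different periods and groups, so the two trends combine.
Se > B: period and group pull opposite ways; the across-period shift dominates (941 vs 801 kJ/mol).
I > Se: period and group pull opposite ways; the across-period shift dominates (1008 vs 941 kJ/mol).
Cl > I: Cl sits above I in group 17, so the down-group effect alone puts Cl higher.
For reference (kJ/mol): B 801, Cl 1251, Se 941, I 1008.
So from highest to lowest: Cl > I > Se > B.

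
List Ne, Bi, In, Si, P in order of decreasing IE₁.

Across a period the outer electron is held more tightly (higher IE₁); down a group it sits in a higher shell, more shielded, and comes off more easily.
Here both period and group differ, so the two effects have to be weighed against each other.
Bi > In: the two effects oppose for this pair; the across-period effect wins (703 vs 558 kJ/mol).
Si > Bi: period and group pull opposite ways; the down-group shift dominates (786 vs 703 kJ/mol).
P > Si: both are in period 3; the period trend gives P the larger value.
Ne > P: relative to P, both the across-period and down-group shifts push Ne's first ionization energy up.
For reference (kJ/mol): Ne 2081, Si 786, P 1012, In 558, Bi 703.
So from highest to lowest: Ne > P > Si > Bi > In.

Ne > P > Si > Bi > In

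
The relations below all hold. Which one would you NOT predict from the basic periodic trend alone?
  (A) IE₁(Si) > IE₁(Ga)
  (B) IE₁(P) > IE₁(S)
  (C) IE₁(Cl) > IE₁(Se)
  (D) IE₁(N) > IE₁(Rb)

(B)

The general trend: first ionisation energy increases across a period and decreases down a group.
(A) Si (period 3, group 14) vs Ga (period 4, group 13): the stated order agrees with the simple trend.
(B) P (period 3, group 15) vs S (period 3, group 16): the stated order contradicts the simple trend.
(C) Cl (period 3, group 17) vs Se (period 4, group 16): the stated order agrees with the simple trend.
(D) N (period 2, group 15) vs Rb (period 5, group 1): the stated order agrees with the simple trend.
The exception is (B): S (3p⁴) ionizes more easily than half-filled P (3p³) because the paired 3p electron in S is pushed out by e⁻–e⁻ repulsion.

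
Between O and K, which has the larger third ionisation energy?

After 2 electrons have been removed, what remains? O²⁺ still has 4 valence electrons; K²⁺ is already 1 electron into the core.
Usually core removal costs more than valence removal, but here the competition is close: a tightly held n=2 valence electron can cost more to remove than an n=3 core electron, so the actual values have to decide it.
Approximate IE_3 values (kJ/mol): O 5300, K 4420.
Hence IE_3: K < O.

O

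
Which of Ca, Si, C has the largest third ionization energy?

Ca

Consider each +2 ion: Ca²⁺ is the bare [Ar] core; Si²⁺ still has 2 valence electrons; C²⁺ still has 2 valence electrons.
Pulling an electron out of a noble-gas core costs far more than removing a remaining valence electron, so Ca sits at the high end of IE_3.
Valence configurations: Si²⁺ [Ne]3s², C²⁺ [He]2s².
Approximate IE_3 values (kJ/mol): Ca 4912, Si 3232, C 4620.
Overall IE_3 order: Si < C < Ca.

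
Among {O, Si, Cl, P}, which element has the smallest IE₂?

IE_2 is the cost of taking one more electron from the +1 cation: O⁺ still has 5 valence electrons; Si⁺ still has 3 valence electrons; Cl⁺ still has 6 valence electrons; P⁺ still has 4 valence electrons.
All are still removing valence electrons, so compare the +1 ions as you would atoms: IE_2 generally rises across a period (higher Z_eff) and falls down a group (larger shell), subject to the usual subshell exceptions.
Valence configurations: O⁺ [He]2s²2p³, Si⁺ [Ne]3s²3p¹, Cl⁺ [Ne]3s²3p⁴, P⁺ [Ne]3s²3p².
Approximate IE_2 values (kJ/mol): O 3388, Si 1577, Cl 2298, P 1907.
So the second ionization energies run Si < P < Cl < O.

Si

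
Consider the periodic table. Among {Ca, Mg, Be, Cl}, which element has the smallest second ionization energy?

Ca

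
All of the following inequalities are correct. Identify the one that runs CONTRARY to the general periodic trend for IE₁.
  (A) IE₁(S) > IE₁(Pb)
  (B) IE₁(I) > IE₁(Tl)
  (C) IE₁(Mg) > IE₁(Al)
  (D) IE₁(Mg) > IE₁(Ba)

(C)

The general trend: IE₁ increases across a period and decreases down a group.
(A) S (period 3, group 16) vs Pb (period 6, group 14): the stated order agrees with the simple trend.
(B) I (period 5, group 17) vs Tl (period 6, group 13): the stated order agrees with the simple trend.
(C) Mg (period 3, group 2) vs Al (period 3, group 13): the stated order contradicts the simple trend.
(D) Mg (period 3, group 2) vs Ba (period 6, group 2): the stated order agrees with the simple trend.
The exception is (C): Al's single 3p electron is easier to remove than one from Mg's filled 3s².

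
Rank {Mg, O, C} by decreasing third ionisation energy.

Mg > O > C

The third ionization energy removes an electron from the +2 ion. For each element: Mg²⁺ is the bare [Ne] core; O²⁺ still has 4 valence electrons; C²⁺ still has 2 valence electrons.
Core electrons are held far more tightly than valence electrons, so Mg tops the IE_3 order.
Valence configurations: O²⁺ [He]2s²2p², C²⁺ [He]2s².
The numbers (kJ/mol): Mg 7733, O 5300, C 4620.
So the third ionization energies run C < O < Mg.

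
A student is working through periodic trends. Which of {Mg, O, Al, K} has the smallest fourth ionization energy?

IE_4 is the cost of taking one more electron from the +3 cation: Mg³⁺ is already 1 electron into the core; O³⁺ still has 3 valence electrons; Al³⁺ is the bare [Ne] core; K³⁺ is already 2 electrons into the core.
Usually core removal costs more than valence removal, but here the competition is close: a tightly held n=2 valence electron can cost more to remove than an n=3 core electron, so the actual values have to decide it.
Approximate IE_4 values (kJ/mol): Mg 10543, O 7469, Al 11577, K 5877.
Overall IE_4 order: K < O < Mg < Al.

K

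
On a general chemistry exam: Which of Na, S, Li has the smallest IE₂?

S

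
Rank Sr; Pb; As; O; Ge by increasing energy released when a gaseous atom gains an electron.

Sr < Pb < As < Ge < O

O is in period 2, group 16; Ge is in period 4, group 14; As is in period 4, group 15; Sr is in period 5, group 2; Pb is in period 6, group 14.
Adding an electron releases more energy for atoms nearer the top right (short of the noble gases).
These span different periods and groups, so the two trends combine.
Pb > Sr: period and group pull opposite ways; the across-period shift dominates (35 vs 5 kJ/mol).
As > Pb: both effects reinforce here, so As is clearly the higher of the two.
Ge > As: this pair runs against the simple trend — see the exception note.
O > Ge: both effects reinforce here, so O is clearly the higher of the two.
Note the exception: Ge has a higher electron affinity than As, contrary to the simple trend — adding an electron to As's half-filled 4p³ is unfavourable, so Ge (4p²) has the more exothermic EA.
For reference (kJ/mol): O 141, Ge 119, As 78, Sr 5, Pb 35.
So from lowest to highest: Sr < Pb < As < Ge < O.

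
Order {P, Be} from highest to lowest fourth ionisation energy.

After 3 electrons have been removed, what remains? P³⁺ still has 2 valence electrons; Be³⁺ is already 1 electron into the core.
Core electrons are held far more tightly than valence electrons, so Be tops the IE_4 order.
The numbers (kJ/mol): P 4964, Be 21007.
Putting it together, IE_4: P < Be.

Be > P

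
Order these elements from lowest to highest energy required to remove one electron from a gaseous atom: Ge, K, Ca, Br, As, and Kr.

K < Ca < Ge < As < Br < Kr

K is in period 4, group 1; Ca is in period 4, group 2; Ge is in period 4, group 14; As is in period 4, group 15; Br is in period 4, group 17; Kr is in period 4, group 18.
Across a period the outer electron is held more tightly (higher IE₁); down a group it sits in a higher shell, more shielded, and comes off more easily.
All lie in period 4, so first ionization energy increases left to right.
So from lowest to highest: K < Ca < Ge < As < Br < Kr.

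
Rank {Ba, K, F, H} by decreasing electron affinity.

F > H > K > Ba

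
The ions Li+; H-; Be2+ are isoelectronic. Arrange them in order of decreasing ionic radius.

H- > Li+ > Be2+

All of these have 2 electrons, so size is governed by nuclear charge alone: the more protons, the stronger the pull on the same electron cloud, and the smaller the ion.
Nuclear charges: Be2+ (Z=4), Li+ (Z=3), H- (Z=1).
Largest to smallest: H- > Li+ > Be2+.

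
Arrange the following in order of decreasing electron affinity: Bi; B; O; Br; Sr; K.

Br, O, Bi, K, B, Sr

Adding an electron releases more energy for atoms nearer the top right (short of the noble gases).
Neither a single period nor a single group — weigh both effects.
B > Sr: relative to Sr, both the across-period and down-group shifts push B's electron affinity up.
K > B: this pair runs against the simple trend — see the exception note.
Bi > K: the two effects oppose for this pair; the across-period effect wins (91 vs 48 kJ/mol).
O > Bi: relative to Bi, both the across-period and down-group shifts push O's electron affinity up.
Br > O: the two effects oppose for this pair; the across-period effect wins (325 vs 141 kJ/mol).
Note the exception: K has a higher electron affinity than B, contrary to the simple trend — B's ns²np¹ configuration gives only a small electron affinity — the sparsely filled np subshell binds an added electron weakly.
Tabulated electron affinity (kJ/mol): B 27, O 141, K 48, Br 325, Sr 5, Bi 91.
So from highest to lowest: Br > O > Bi > K > B > Sr.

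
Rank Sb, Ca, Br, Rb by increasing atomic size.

Atomic radius shrinks across a period as nuclear charge pulls the same shell inward, and grows down a group as new shells are added.
Here both period and group differ, so the two effects have to be weighed against each other.
Sb > Br: relative to Br, both the across-period and down-group shifts push Sb's atomic radius up.
Ca > Sb: the two effects oppose for this pair; the across-period effect wins (171 vs 140 pm).
Rb > Ca: relative to Ca, both the across-period and down-group shifts push Rb's atomic radius up.
Approximate values (pm): Ca 171, Br 114, Rb 210, Sb 140.
So from smallest to largest: Br < Sb < Ca < Rb.

Br < Sb < Ca < Rb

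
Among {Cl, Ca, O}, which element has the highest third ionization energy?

O

After 2 electrons have been removed, what remains? Cl²⁺ still has 5 valence electrons; Ca²⁺ is the bare [Ar] core; O²⁺ still has 4 valence electrons.
Usually core removal costs more than valence removal, but here the competition is close: a tightly held n=2 valence electron can cost more to remove than an n=3 core electron, so the actual values have to decide it.
Valence configurations: Cl²⁺ [Ne]3s²3p³, O²⁺ [He]2s²2p².
Tabulated IE_3 (kJ/mol): Cl 3822, Ca 4912, O 5300.
Overall IE_3 order: Cl < Ca < O.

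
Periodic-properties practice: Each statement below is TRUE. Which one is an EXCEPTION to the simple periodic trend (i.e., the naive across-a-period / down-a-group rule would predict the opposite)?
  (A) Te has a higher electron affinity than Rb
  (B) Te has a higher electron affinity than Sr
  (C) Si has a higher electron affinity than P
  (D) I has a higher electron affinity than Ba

The general trend: electron affinity increases across a period and decreases down a group.
(A) Te (period 5, group 16) vs Rb (period 5, group 1): the stated order agrees with the simple trend.
(B) Te (period 5, group 16) vs Sr (period 5, group 2): the stated order agrees with the simple trend.
(C) Si (period 3, group 14) vs P (period 3, group 15): the stated order contradicts the simple trend.
(D) I (period 5, group 17) vs Ba (period 6, group 2): the stated order agrees with the simple trend.
The exception is (C): adding an electron to P's half-filled 3p³ is unfavourable, so Si (3p²) has the more exothermic EA.

(C)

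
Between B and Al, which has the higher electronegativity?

B

B is in period 2, group 13; Al is in period 3, group 13.
EN rises left→right (higher Z_eff, smaller atoms) and falls top→bottom (larger, more shielded atoms).
All are in group 13, so electronegativity increases up the group.
So B has the higher electronegativity (B > Al).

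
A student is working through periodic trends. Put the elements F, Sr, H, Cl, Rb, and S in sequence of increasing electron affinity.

Sr, Rb, H, S, F, Cl

Atoms with high Z_eff and room in the valence shell (especially the halogens) have the most exothermic electron affinities.
These span different periods and groups, so the two trends combine.
Rb > Sr: this pair runs against the simple trend — see the exception note.
H > Rb: H sits above Rb in group 1, so the down-group effect alone puts H higher.
S > H: the two effects oppose for this pair; the across-period effect wins (200 vs 73 kJ/mol).
F > S: both effects reinforce here, so F is clearly the higher of the two.
Cl > F: this pair runs against the simple trend — see the exception note.
Note the exception: Rb has a higher electron affinity than Sr, contrary to the simple trend — adding an electron to Sr (ns²) has to open a new, higher-energy np subshell, which is unfavourable.
Note the exception: Cl has a higher electron affinity than F, contrary to the simple trend — F's small 2p subshell makes the incoming electron feel strong e⁻–e⁻ repulsion, so Cl actually releases more energy on gaining an electron.
Tabulated electron affinity (kJ/mol): H 73, F 328, S 200, Cl 349, Rb 47, Sr 5.
So from lowest to highest: Sr < Rb < H < S < F < Cl.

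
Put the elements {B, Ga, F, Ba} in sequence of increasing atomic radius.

F < B < Ga < Ba

B is in period 2, group 13; F is in period 2, group 17; Ga is in period 4, group 13; Ba is in period 6, group 2.
Moving right in a period, electrons are added to the same shell under a stronger nuclear pull, so atoms get smaller; moving down, a new shell is opened and atoms get larger.
Neither a single period nor a single group — weigh both effects.
B > F: B lies to the left of F in period 2, so the across-period effect alone puts B larger.
Ga > B: Ga sits below B in group 13, so the down-group effect alone puts Ga larger.
Ba > Ga: relative to Ga, both the across-period and down-group shifts push Ba's atomic radius up.
Tabulated atomic radius (pm): B 85, F 64, Ga 124, Ba 196.
So from smallest to largest: F < B < Ga < Ba.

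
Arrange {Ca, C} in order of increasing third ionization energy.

IE_3 is the cost of taking one more electron from the +2 cation: Ca²⁺ is the bare [Ar] core; C²⁺ still has 2 valence electrons.
Breaking into a closed-shell core is much more expensive than removing a leftover valence electron — Ca has the largest IE_3 here.
Approximate IE_3 values (kJ/mol): Ca 4912, C 4620.
Putting it together, IE_3: C < Ca.

C, Ca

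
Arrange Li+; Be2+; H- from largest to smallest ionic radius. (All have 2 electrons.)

H-, Li+, Be2+

All of these have 2 electrons, so size is governed by nuclear charge alone: the more protons, the stronger the pull on the same electron cloud, and the smaller the ion.
Nuclear charges: Be2+ (Z=4), Li+ (Z=3), H- (Z=1).
Largest to smallest: H- > Li+ > Be2+.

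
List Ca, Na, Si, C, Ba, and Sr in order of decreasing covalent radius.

C is in period 2, group 14; Na is in period 3, group 1; Si is in period 3, group 14; Ca is in period 4, group 2; Sr is in period 5, group 2; Ba is in period 6, group 2.
Atomic radius shrinks across a period as nuclear charge pulls the same shell inward, and grows down a group as new shells are added.
These span different periods and groups, so the two trends combine.
Si > C: Si sits below C in group 14, so the down-group effect alone puts Si larger.
Na > Si: both are in period 3; the period trend gives Na the larger value.
Ca > Na: period and group pull opposite ways; the down-group shift dominates (171 vs 155 pm).
Sr > Ca: Sr sits below Ca in group 2, so the down-group effect alone puts Sr larger.
Ba > Sr: they share group 2; the group trend gives Ba the larger value.
For reference (pm): C 75, Na 155, Si 116, Ca 171, Sr 185, Ba 196.
So from largest to smallest: Ba > Sr > Ca > Na > Si > C.

Ba > Sr > Ca > Na > Si > C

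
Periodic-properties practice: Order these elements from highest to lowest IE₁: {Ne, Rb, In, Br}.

Ne > Br > In > Rb

Across a period the outer electron is held more tightly (higher IE₁); down a group it sits in a higher shell, more shielded, and comes off more easily.
Here both period and group differ, so the two effects have to be weighed against each other.
In > Rb: In lies to the right of Rb in period 5, so the across-period effect alone puts In higher.
Br > In: relative to In, both the across-period and down-group shifts push Br's first ionization energy up.
Ne > Br: relative to Br, both the across-period and down-group shifts push Ne's first ionization energy up.
Tabulated first ionization energy (kJ/mol): Ne 2081, Br 1140, Rb 403, In 558.
So from highest to lowest: Ne > Br > In > Rb.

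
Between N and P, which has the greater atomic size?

P

N is in period 2, group 15; P is in period 3, group 15.
Atomic radius shrinks across a period as nuclear charge pulls the same shell inward, and grows down a group as new shells are added.
All are in group 15, so atomic radius increases down the group.
So P has the greater atomic size (P > N).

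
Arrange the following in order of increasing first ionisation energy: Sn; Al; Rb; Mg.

Across a period the outer electron is held more tightly (higher IE₁); down a group it sits in a higher shell, more shielded, and comes off more easily.
These span different periods and groups, so the two trends combine.
Al > Rb: both effects reinforce here, so Al is clearly the higher of the two.
Sn > Al: period and group pull opposite ways; the across-period shift dominates (709 vs 578 kJ/mol).
Mg > Sn: the two effects oppose for this pair; the down-group effect wins (738 vs 709 kJ/mol).
Note the exception: Mg has a higher first ionization energy than Al, contrary to the simple trend — Al's single 3p electron is easier to remove than one from Mg's filled 3s².
Tabulated first ionization energy (kJ/mol): Mg 738, Al 578, Rb 403, Sn 709.
So from lowest to highest: Rb < Al < Sn < Mg.

Rb, Al, Sn, Mg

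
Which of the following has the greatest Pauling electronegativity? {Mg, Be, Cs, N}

N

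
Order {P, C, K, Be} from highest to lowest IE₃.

Consider each +2 ion: P²⁺ still has 3 valence electrons; C²⁺ still has 2 valence electrons; K²⁺ is already 1 electron into the core; Be²⁺ is the bare [He] core.
Usually core removal costs more than valence removal, but here the competition is close: a tightly held n=2 valence electron can cost more to remove than an n=3 core electron, so the actual values have to decide it.
Valence configurations: P²⁺ [Ne]3s²3p¹, C²⁺ [He]2s².
The numbers (kJ/mol): P 2914, C 4620, K 4420, Be 14849.
Hence IE_3: P < K < C < Be.

Be, C, K, P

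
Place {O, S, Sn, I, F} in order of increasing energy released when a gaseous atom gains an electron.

Sn < O < S < I < F

O is in period 2, group 16; F is in period 2, group 17; S is in period 3, group 16; Sn is in period 5, group 14; I is in period 5, group 17.
EA tends to increase across a period and decrease down a group, though the pattern is less regular than for IE or radius.
Neither a single period nor a single group — weigh both effects.
O > Sn: both effects reinforce here, so O is clearly the higher of the two.
S > O: this pair runs against the simple trend — see the exception note.
I > S: period and group pull opposite ways; the across-period shift dominates (295 vs 200 kJ/mol).
F > I: they share group 17; the group trend gives F the larger value.
Note the exception: S has a higher electron affinity than O, contrary to the simple trend — the compact 2p subshell of O repels the added electron more than S's larger 3p does.
For reference (kJ/mol): O 141, F 328, S 200, Sn 107, I 295.
So from lowest to highest: Sn < O < S < I < F.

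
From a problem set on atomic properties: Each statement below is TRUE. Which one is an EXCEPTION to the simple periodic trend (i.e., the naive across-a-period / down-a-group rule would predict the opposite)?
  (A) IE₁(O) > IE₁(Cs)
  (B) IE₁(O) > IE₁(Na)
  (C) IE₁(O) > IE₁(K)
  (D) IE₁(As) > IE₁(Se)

(D)

The general trend: first ionization energy increases across a period and decreases down a group.
(A) O (period 2, group 16) vs Cs (period 6, group 1): the stated order agrees with the simple trend.
(B) O (period 2, group 16) vs Na (period 3, group 1): the stated order agrees with the simple trend.
(C) O (period 2, group 16) vs K (period 4, group 1): the stated order agrees with the simple trend.
(D) As (period 4, group 15) vs Se (period 4, group 16): the stated order contradicts the simple trend.
The exception is (D): Se (4p⁴) ionizes more easily than half-filled As (4p³).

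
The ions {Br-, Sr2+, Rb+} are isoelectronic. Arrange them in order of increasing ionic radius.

All of these have 36 electrons, so size is governed by nuclear charge alone: the more protons, the stronger the pull on the same electron cloud, and the smaller the ion.
Nuclear charges: Sr2+ (Z=38), Rb+ (Z=37), Br- (Z=35).
Smallest to largest: Sr2+ < Rb+ < Br-.

Sr2+, Rb+, Br-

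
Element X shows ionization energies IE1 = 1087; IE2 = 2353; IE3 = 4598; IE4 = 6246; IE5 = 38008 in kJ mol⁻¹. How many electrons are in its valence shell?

4

Look for the largest jump between consecutive ionization energies: IE5/IE4 ≈ 6.1, far larger than any earlier ratio.
That jump marks the point where a core electron is being removed. So the atom has 4 valence electrons.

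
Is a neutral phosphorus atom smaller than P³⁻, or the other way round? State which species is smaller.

Forming P³⁻ adds 3 electrons to P. More electron–electron repulsion in the same shell, with unchanged nuclear charge, lets the cloud expand.
An anion is larger than its parent atom: P³⁻ > P.

P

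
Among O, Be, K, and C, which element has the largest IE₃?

Be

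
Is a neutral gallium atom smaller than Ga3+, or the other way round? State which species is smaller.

Forming Ga3+ removes 3 electrons from Ga. Fewer electrons for the same nuclear charge means less shielding and a higher Z_eff on the remaining electrons, and for main-group metals the entire outer shell is lost.
A cation is smaller than its parent atom: Ga3+ < Ga.

Ga3+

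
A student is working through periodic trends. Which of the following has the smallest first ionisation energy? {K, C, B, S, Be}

K

Be is in period 2, group 2; B is in period 2, group 13; C is in period 2, group 14; S is in period 3, group 16; K is in period 4, group 1.
Removing the outermost electron gets harder across a period and easier down a group.
Neither a single period nor a single group — weigh both effects.
B > K: relative to K, both the across-period and down-group shifts push B's first ionization energy up.
Be > B: this pair runs against the simple trend — see the exception note.
S > Be: period and group pull opposite ways; the across-period shift dominates (1000 vs 900 kJ/mol).
C > S: the two effects oppose for this pair; the down-group effect wins (1086 vs 1000 kJ/mol).
Note the exception: Be has a higher first ionization energy than B, contrary to the simple trend — removing B's lone 2p electron is easier than breaking Be's filled 2s².
Tabulated first ionization energy (kJ/mol): Be 900, B 801, C 1086, S 1000, K 419.
The smallest first ionisation energy among these belongs to K.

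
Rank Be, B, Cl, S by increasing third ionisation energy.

IE_3 is the cost of taking one more electron from the +2 cation: Be²⁺ is the bare [He] core; B²⁺ still has 1 valence electron; Cl²⁺ still has 5 valence electrons; S²⁺ still has 4 valence electrons.
Core electrons are held far more tightly than valence electrons, so Be tops the IE_3 order.
Valence configurations: B²⁺ [He]2s¹, Cl²⁺ [Ne]3s²3p³, S²⁺ [Ne]3s²3p².
Tabulated IE_3 (kJ/mol): Be 14849, B 3660, Cl 3822, S 3357.
Hence IE_3: S < B < Cl < Be.

S, B, Cl, Be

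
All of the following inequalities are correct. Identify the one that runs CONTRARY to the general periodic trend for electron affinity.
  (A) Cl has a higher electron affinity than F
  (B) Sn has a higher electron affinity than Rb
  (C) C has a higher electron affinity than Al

(A)

The general trend: electron affinity increases across a period and decreases down a group.
(A) Cl (period 3, group 17) vs F (period 2, group 17): the stated order contradicts the simple trend.
(B) Sn (period 5, group 14) vs Rb (period 5, group 1): the stated order agrees with the simple trend.
(C) C (period 2, group 14) vs Al (period 3, group 13): the stated order agrees with the simple trend.
The exception is (A): F's small 2p subshell makes the incoming electron feel strong e⁻–e⁻ repulsion, so Cl actually releases more energy on gaining an electron.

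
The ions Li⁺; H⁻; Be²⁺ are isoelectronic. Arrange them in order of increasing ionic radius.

Be²⁺ < Li⁺ < H⁻

All of these have 2 electrons, so size is governed by nuclear charge alone: the more protons, the stronger the pull on the same electron cloud, and the smaller the ion.
Nuclear charges: Be²⁺ (Z=4), Li⁺ (Z=3), H⁻ (Z=1).
Smallest to largest: Be²⁺ < Li⁺ < H⁻.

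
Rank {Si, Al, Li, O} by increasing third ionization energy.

Al, Si, O, Li

Consider each +2 ion: Si²⁺ still has 2 valence electrons; Al²⁺ still has 1 valence electron; Li²⁺ is already 1 electron into the core; O²⁺ still has 4 valence electrons.
Pulling an electron out of a noble-gas core costs far more than removing a remaining valence electron, so Li sits at the high end of IE_3.
Valence configurations: Si²⁺ [Ne]3s², Al²⁺ [Ne]3s¹, O²⁺ [He]2s²2p².
Approximate IE_3 values (kJ/mol): Si 3232, Al 2745, Li 11815, O 5300.
Overall IE_3 order: Al < Si < O < Li.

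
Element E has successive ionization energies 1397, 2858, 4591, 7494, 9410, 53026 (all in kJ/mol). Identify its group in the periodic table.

Group 15

Look for the largest jump between consecutive ionization energies: IE6/IE5 ≈ 5.6, far larger than any earlier ratio.
That jump marks the point where a core electron is being removed. So the atom has 5 valence electrons.
A main-group element with 5 valence electrons is in group 15.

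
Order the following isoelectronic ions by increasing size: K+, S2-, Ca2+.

Ca2+ < K+ < S2-

All of these have 18 electrons, so size is governed by nuclear charge alone: the more protons, the stronger the pull on the same electron cloud, and the smaller the ion.
Nuclear charges: Ca2+ (Z=20), K+ (Z=19), S2- (Z=16).
Smallest to largest: Ca2+ < K+ < S2-.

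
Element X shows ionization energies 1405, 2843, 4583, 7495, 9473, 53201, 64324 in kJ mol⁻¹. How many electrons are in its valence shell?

Look for the largest jump between consecutive ionization energies: IE6/IE5 ≈ 5.6, far larger than any earlier ratio.
That jump marks the point where a core electron is being removed. So the atom has 5 valence electrons.

5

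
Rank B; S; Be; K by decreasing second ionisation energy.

K > B > S > Be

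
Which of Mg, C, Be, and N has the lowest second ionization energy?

Mg

Consider each +1 ion: Mg⁺ still has 1 valence electron; C⁺ still has 3 valence electrons; Be⁺ still has 1 valence electron; N⁺ still has 4 valence electrons.
All are still removing valence electrons, so compare the +1 ions as you would atoms: IE_2 generally rises across a period (higher Z_eff) and falls down a group (larger shell), subject to the usual subshell exceptions.
Valence configurations: Mg⁺ [Ne]3s¹, C⁺ [He]2s²2p¹, Be⁺ [He]2s¹, N⁺ [He]2s²2p².
The numbers (kJ/mol): Mg 1451, C 2353, Be 1757, N 2856.
Overall IE_2 order: Mg < Be < C < N.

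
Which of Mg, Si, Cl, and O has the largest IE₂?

O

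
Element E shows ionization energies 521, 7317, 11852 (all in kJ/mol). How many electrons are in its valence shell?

Look for the largest jump between consecutive ionization energies: IE2/IE1 ≈ 14.0, far larger than any earlier ratio.
That jump marks the point where a core electron is being removed. So the atom has 1 valence electron.

1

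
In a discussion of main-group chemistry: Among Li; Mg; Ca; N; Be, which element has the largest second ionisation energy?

IE_2 is the cost of taking one more electron from the +1 cation: Li⁺ is the bare [He] core; Mg⁺ still has 1 valence electron; Ca⁺ still has 1 valence electron; N⁺ still has 4 valence electrons; Be⁺ still has 1 valence electron.
Pulling an electron out of a noble-gas core costs far more than removing a remaining valence electron, so Li sits at the high end of IE_2.
Valence configurations: Mg⁺ [Ne]3s¹, Ca⁺ [Ar]4s¹, N⁺ [He]2s²2p², Be⁺ [He]2s¹.
Approximate IE_2 values (kJ/mol): Li 7298, Mg 1451, Ca 1145, N 2856, Be 1757.
So the second ionization energies run Ca < Mg < Be < N < Li.

Li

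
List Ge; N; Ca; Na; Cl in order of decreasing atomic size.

Ca > Na > Ge > Cl > N

Radius decreases left→right (rising Z_eff, same n) and increases top→bottom (higher n).
These span different periods and groups, so the two trends combine.
Cl > N: period and group pull opposite ways; the down-group shift dominates (99 vs 71 pm).
Ge > Cl: relative to Cl, both the across-period and down-group shifts push Ge's atomic radius up.
Na > Ge: the two effects oppose for this pair; the across-period effect wins (155 vs 121 pm).
Ca > Na: the two effects oppose for this pair; the down-group effect wins (171 vs 155 pm).
Tabulated atomic radius (pm): N 71, Na 155, Cl 99, Ca 171, Ge 121.
So from largest to smallest: Ca > Na > Ge > Cl > N.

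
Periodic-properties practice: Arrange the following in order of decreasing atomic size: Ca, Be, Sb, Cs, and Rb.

Cs > Rb > Ca > Sb > Be

Be is in period 2, group 2; Ca is in period 4, group 2; Rb is in period 5, group 1; Sb is in period 5, group 15; Cs is in period 6, group 1.
Moving right in a period, electrons are added to the same shell under a stronger nuclear pull, so atoms get smaller; moving down, a new shell is opened and atoms get larger.
These span different periods and groups, so the two trends combine.
Sb > Be: period and group pull opposite ways; the down-group shift dominates (140 vs 102 pm).
Ca > Sb: the two effects oppose for this pair; the across-period effect wins (171 vs 140 pm).
Rb > Ca: relative to Ca, both the across-period and down-group shifts push Rb's atomic radius up.
Cs > Rb: they share group 1; the group trend gives Cs the larger value.
Approximate values (pm): Be 102, Ca 171, Rb 210, Sb 140, Cs 232.
So from largest to smallest: Cs > Rb > Ca > Sb > Be.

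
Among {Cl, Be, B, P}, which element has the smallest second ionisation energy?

Be

IE_2 is the cost of taking one more electron from the +1 cation: Cl⁺ still has 6 valence electrons; Be⁺ still has 1 valence electron; B⁺ still has 2 valence electrons; P⁺ still has 4 valence electrons.
All are still removing valence electrons, so compare the +1 ions as you would atoms: IE_2 generally rises across a period (higher Z_eff) and falls down a group (larger shell), subject to the usual subshell exceptions.
Valence configurations: Cl⁺ [Ne]3s²3p⁴, Be⁺ [He]2s¹, B⁺ [He]2s², P⁺ [Ne]3s²3p².
Approximate IE_2 values (kJ/mol): Cl 2298, Be 1757, B 2427, P 1907.
Putting it together, IE_2: Be < P < Cl < B.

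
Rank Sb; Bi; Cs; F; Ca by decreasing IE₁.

F, Sb, Bi, Ca, Cs

F is in period 2, group 17; Ca is in period 4, group 2; Sb is in period 5, group 15; Cs is in period 6, group 1; Bi is in period 6, group 15.
First ionization energy rises across a period (greater Z_eff holds electrons more tightly) and falls down a group (valence electrons are farther from the nucleus).
These span different periods and groups, so the two trends combine.
Ca > Cs: both effects reinforce here, so Ca is clearly the higher of the two.
Bi > Ca: period and group pull opposite ways; the across-period shift dominates (703 vs 590 kJ/mol).
Sb > Bi: they share group 15; the group trend gives Sb the larger value.
F > Sb: relative to Sb, both the across-period and down-group shifts push F's first ionization energy up.
Approximate values (kJ/mol): F 1681, Ca 590, Sb 831, Cs 376, Bi 703.
So from highest to lowest: F > Sb > Bi > Ca > Cs.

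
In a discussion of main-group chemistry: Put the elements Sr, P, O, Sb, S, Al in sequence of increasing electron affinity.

Sr < Al < P < Sb < O < S

O is in period 2, group 16; Al is in period 3, group 13; P is in period 3, group 15; S is in period 3, group 16; Sr is in period 5, group 2; Sb is in period 5, group 15.
Atoms with high Z_eff and room in the valence shell (especially the halogens) have the most exothermic electron affinities.
Neither a single period nor a single group — weigh both effects.
Al > Sr: both effects reinforce here, so Al is clearly the higher of the two.
P > Al: both are in period 3; the period trend gives P the larger value.
Sb > P: this pair runs against the simple trend — see the exception note.
O > Sb: relative to Sb, both the across-period and down-group shifts push O's electron affinity up.
S > O: this pair runs against the simple trend — see the exception note.
Note the exception: Sb has a higher electron affinity than P, contrary to the simple trend — both are half-filled np³, but the pairing/repulsion penalty for the added electron shrinks as the p orbitals become larger and more diffuse down the group, and for Sb that outweighs the weaker nuclear attraction.
Note the exception: S has a higher electron affinity than O, contrary to the simple trend — the compact 2p subshell of O repels the added electron more than S's larger 3p does.
Approximate values (kJ/mol): O 141, Al 42, P 72, S 200, Sr 5, Sb 103.
So from lowest to highest: Sr < Al < P < Sb < O < S.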